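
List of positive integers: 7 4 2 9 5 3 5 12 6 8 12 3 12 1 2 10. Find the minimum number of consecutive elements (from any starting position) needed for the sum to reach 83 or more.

add 7: running sum 7 < 83
add 4: running sum 11 < 83
add 2: running sum 13 < 83
add 9: running sum 22 < 83
add 5: running sum 27 < 83
add 3: running sum 30 < 83
add 5: running sum 35 < 83
add 12: running sum 47 < 83
add 6: running sum 53 < 83
add 8: running sum 61 < 83
add 12: running sum 73 < 83
add 3: running sum 76 < 83
end 12: [7, 4, 2, 9, 5, 3, 5, 12, 6, 8, 12, 3, 12] sum 88, len 13
end 13: [7, 4, 2, 9, 5, 3, 5, 12, 6, 8, 12, 3, 12, 1] sum 89, len 14
end 14: [4, 2, 9, 5, 3, 5, 12, 6, 8, 12, 3, 12, 1, 2] sum 84, len 14
end 15: [9, 5, 3, 5, 12, 6, 8, 12, 3, 12, 1, 2, 10] sum 88, len 13
Shortest qualifying length: 13.

13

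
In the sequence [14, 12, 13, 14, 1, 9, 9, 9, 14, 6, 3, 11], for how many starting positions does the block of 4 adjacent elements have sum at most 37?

5

[14, 12, 13, 14] → sum 53
[12, 13, 14, 1] → sum 40
[13, 14, 1, 9] → sum 37  ≤ 37 ✓
[14, 1, 9, 9] → sum 33  ≤ 37 ✓
[1, 9, 9, 9] → sum 28  ≤ 37 ✓
[9, 9, 9, 14] → sum 41
[9, 9, 14, 6] → sum 38
[9, 14, 6, 3] → sum 32  ≤ 37 ✓
[14, 6, 3, 11] → sum 34  ≤ 37 ✓
5 windows satisfy the condition.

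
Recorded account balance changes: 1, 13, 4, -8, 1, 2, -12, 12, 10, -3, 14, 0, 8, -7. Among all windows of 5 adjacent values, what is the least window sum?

-13

1 13 4 -8 1 → sum 11
13 4 -8 1 2 → sum 12
4 -8 1 2 -12 → sum -13
-8 1 2 -12 12 → sum -5
1 2 -12 12 10 → sum 13
2 -12 12 10 -3 → sum 9
-12 12 10 -3 14 → sum 21
12 10 -3 14 0 → sum 33
10 -3 14 0 8 → sum 29
-3 14 0 8 -7 → sum 12
Least of these is -13.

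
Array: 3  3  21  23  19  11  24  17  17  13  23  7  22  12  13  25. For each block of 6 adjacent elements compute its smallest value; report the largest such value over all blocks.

Each size-6 window and its min:
(3, 3, 21, 23, 19, 11) → min 3
(3, 21, 23, 19, 11, 24) → min 3
(21, 23, 19, 11, 24, 17) → min 11
(23, 19, 11, 24, 17, 17) → min 11
(19, 11, 24, 17, 17, 13) → min 11
(11, 24, 17, 17, 13, 23) → min 11
(24, 17, 17, 13, 23, 7) → min 7
(17, 17, 13, 23, 7, 22) → min 7
(17, 13, 23, 7, 22, 12) → min 7
(13, 23, 7, 22, 12, 13) → min 7
(23, 7, 22, 12, 13, 25) → min 7
Largest of these is 11.

11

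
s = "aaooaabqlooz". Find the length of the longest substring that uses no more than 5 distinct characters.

add a: window [a] (1 distinct), len 1
add a: window [a, a] (1 distinct), len 2
add o: window [a, a, o] (2 distinct), len 3
add o: window [a, a, o, o] (2 distinct), len 4
add a: window [a, a, o, o, a] (2 distinct), len 5
add a: window [a, a, o, o, a, a] (2 distinct), len 6
add b: window [a, a, o, o, a, a, b] (3 distinct), len 7
add q: window [a, a, o, o, a, a, b, q] (4 distinct), len 8
add l: window [a, a, o, o, a, a, b, q, l] (5 distinct), len 9
add o: window [a, a, o, o, a, a, b, q, l, o] (5 distinct), len 10
add o: window [a, a, o, o, a, a, b, q, l, o, o] (5 distinct), len 11
add z: window [b, q, l, o, o, z] (5 distinct), len 6
Longest length with ≤5 distinct: 11.

11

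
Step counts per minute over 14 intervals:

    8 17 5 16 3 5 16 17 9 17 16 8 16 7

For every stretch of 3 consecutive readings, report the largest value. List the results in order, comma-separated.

Sliding a size-3 window across the 14 values:
[8, 17, 5] → max 17
[17, 5, 16] → max 17
[5, 16, 3] → max 16
[16, 3, 5] → max 16
[3, 5, 16] → max 16
[5, 16, 17] → max 17
[16, 17, 9] → max 17
[17, 9, 17] → max 17
[9, 17, 16] → max 17
[17, 16, 8] → max 17
[16, 8, 16] → max 16
[8, 16, 7] → max 16

17, 17, 16, 16, 16, 17, 17, 17, 17, 17, 16, 16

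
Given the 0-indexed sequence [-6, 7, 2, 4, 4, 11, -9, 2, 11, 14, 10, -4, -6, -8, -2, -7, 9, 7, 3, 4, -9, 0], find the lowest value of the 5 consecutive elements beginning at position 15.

Elements at indices 15..19: -7, 9, 7, 3, 4
min(-7, 9, 7, 3, 4) = -7

-7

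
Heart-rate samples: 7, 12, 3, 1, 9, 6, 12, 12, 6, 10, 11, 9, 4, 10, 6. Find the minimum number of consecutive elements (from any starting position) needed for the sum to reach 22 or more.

add 7: running sum 7 < 22
add 12: running sum 19 < 22
add 3: shortest ending here [7, 12, 3] sum 22, len 3
add 1: shortest ending here [7, 12, 3, 1] sum 23, len 4
add 9: shortest ending here [12, 3, 1, 9] sum 25, len 4
add 6: shortest ending here [12, 3, 1, 9, 6] sum 31, len 5
add 12: shortest ending here [9, 6, 12] sum 27, len 3
add 12: shortest ending here [12, 12] sum 24, len 2
add 6: shortest ending here [12, 12, 6] sum 30, len 3
add 10: shortest ending here [12, 6, 10] sum 28, len 3
add 11: shortest ending here [6, 10, 11] sum 27, len 3
add 9: shortest ending here [10, 11, 9] sum 30, len 3
add 4: shortest ending here [11, 9, 4] sum 24, len 3
add 10: shortest ending here [9, 4, 10] sum 23, len 3
add 6: shortest ending here [9, 4, 10, 6] sum 29, len 4
Shortest qualifying length: 2.

2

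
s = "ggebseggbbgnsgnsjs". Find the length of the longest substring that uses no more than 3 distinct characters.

Extend right; when distinct count exceeds 3, shrink from the left:
[g] 1 distinct, len 1
[g, g] 1 distinct, len 2
[g, g, e] 2 distinct, len 3
[g, g, e, b] 3 distinct, len 4
[e, b, s] 3 distinct, len 3
[e, b, s, e] 3 distinct, len 4
[s, e, g] 3 distinct, len 3
[s, e, g, g] 3 distinct, len 4
[e, g, g, b] 3 distinct, len 4
[e, g, g, b, b] 3 distinct, len 5
[e, g, g, b, b, g] 3 distinct, len 6
[g, g, b, b, g, n] 3 distinct, len 6
[g, n, s] 3 distinct, len 3
[g, n, s, g] 3 distinct, len 4
[g, n, s, g, n] 3 distinct, len 5
[g, n, s, g, n, s] 3 distinct, len 6
[n, s, j] 3 distinct, len 3
[n, s, j, s] 3 distinct, len 4
Longest length with ≤3 distinct: 6.

6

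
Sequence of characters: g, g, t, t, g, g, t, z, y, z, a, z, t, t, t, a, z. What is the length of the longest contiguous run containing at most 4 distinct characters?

11

[g] 1 distinct, len 1
[g, g] 1 distinct, len 2
[g, g, t] 2 distinct, len 3
[g, g, t, t] 2 distinct, len 4
[g, g, t, t, g] 2 distinct, len 5
[g, g, t, t, g, g] 2 distinct, len 6
[g, g, t, t, g, g, t] 2 distinct, len 7
[g, g, t, t, g, g, t, z] 3 distinct, len 8
[g, g, t, t, g, g, t, z, y] 4 distinct, len 9
[g, g, t, t, g, g, t, z, y, z] 4 distinct, len 10
[t, z, y, z, a] 4 distinct, len 5
[t, z, y, z, a, z] 4 distinct, len 6
[t, z, y, z, a, z, t] 4 distinct, len 7
[t, z, y, z, a, z, t, t] 4 distinct, len 8
[t, z, y, z, a, z, t, t, t] 4 distinct, len 9
[t, z, y, z, a, z, t, t, t, a] 4 distinct, len 10
[t, z, y, z, a, z, t, t, t, a, z] 4 distinct, len 11
Longest length with ≤4 distinct: 11.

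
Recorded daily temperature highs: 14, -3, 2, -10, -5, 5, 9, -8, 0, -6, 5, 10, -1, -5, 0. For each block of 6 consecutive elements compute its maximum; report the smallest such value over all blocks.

9

Each size-6 window and its max:
14 -3 2 -10 -5 5 → max 14
-3 2 -10 -5 5 9 → max 9
2 -10 -5 5 9 -8 → max 9
-10 -5 5 9 -8 0 → max 9
-5 5 9 -8 0 -6 → max 9
5 9 -8 0 -6 5 → max 9
9 -8 0 -6 5 10 → max 10
-8 0 -6 5 10 -1 → max 10
0 -6 5 10 -1 -5 → max 10
-6 5 10 -1 -5 0 → max 10
Smallest of these is 9.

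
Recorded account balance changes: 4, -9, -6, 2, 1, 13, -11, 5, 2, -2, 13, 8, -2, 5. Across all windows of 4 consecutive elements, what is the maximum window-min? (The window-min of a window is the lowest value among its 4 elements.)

-2

4 -9 -6 2 → min -9
-9 -6 2 1 → min -9
-6 2 1 13 → min -6
2 1 13 -11 → min -11
1 13 -11 5 → min -11
13 -11 5 2 → min -11
-11 5 2 -2 → min -11
5 2 -2 13 → min -2
2 -2 13 8 → min -2
-2 13 8 -2 → min -2
13 8 -2 5 → min -2
Maximum of these is -2.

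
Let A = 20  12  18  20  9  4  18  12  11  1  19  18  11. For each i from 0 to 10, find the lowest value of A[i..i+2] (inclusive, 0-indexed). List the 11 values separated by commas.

12, 12, 9, 4, 4, 4, 11, 1, 1, 1, 11

Sliding a size-3 window across the 13 values:
(20, 12, 18) → min 12
(12, 18, 20) → min 12
(18, 20, 9) → min 9
(20, 9, 4) → min 4
(9, 4, 18) → min 4
(4, 18, 12) → min 4
(18, 12, 11) → min 11
(12, 11, 1) → min 1
(11, 1, 19) → min 1
(1, 19, 18) → min 1
(19, 18, 11) → min 11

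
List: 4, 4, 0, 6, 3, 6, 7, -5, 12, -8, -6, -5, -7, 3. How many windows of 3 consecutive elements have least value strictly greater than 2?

2

4 4 0 → min 0
4 0 6 → min 0
0 6 3 → min 0
6 3 6 → min 3  > 2 ✓
3 6 7 → min 3  > 2 ✓
6 7 -5 → min -5
7 -5 12 → min -5
-5 12 -8 → min -8
12 -8 -6 → min -8
-8 -6 -5 → min -8
-6 -5 -7 → min -7
-5 -7 3 → min -7
2 windows satisfy the condition.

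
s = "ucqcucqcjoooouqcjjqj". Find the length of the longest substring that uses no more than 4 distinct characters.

9

[u] 1 distinct, len 1
[u, c] 2 distinct, len 2
[u, c, q] 3 distinct, len 3
[u, c, q, c] 3 distinct, len 4
[u, c, q, c, u] 3 distinct, len 5
[u, c, q, c, u, c] 3 distinct, len 6
[u, c, q, c, u, c, q] 3 distinct, len 7
[u, c, q, c, u, c, q, c] 3 distinct, len 8
[u, c, q, c, u, c, q, c, j] 4 distinct, len 9
[c, q, c, j, o] 4 distinct, len 5
[c, q, c, j, o, o] 4 distinct, len 6
[c, q, c, j, o, o, o] 4 distinct, len 7
[c, q, c, j, o, o, o, o] 4 distinct, len 8
[c, j, o, o, o, o, u] 4 distinct, len 7
[j, o, o, o, o, u, q] 4 distinct, len 7
[o, o, o, o, u, q, c] 4 distinct, len 7
[u, q, c, j] 4 distinct, len 4
[u, q, c, j, j] 4 distinct, len 5
[u, q, c, j, j, q] 4 distinct, len 6
[u, q, c, j, j, q, j] 4 distinct, len 7
Longest length with ≤4 distinct: 9.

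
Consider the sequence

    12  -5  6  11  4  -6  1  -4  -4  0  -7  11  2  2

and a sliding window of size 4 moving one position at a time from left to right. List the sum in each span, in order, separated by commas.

24, 16, 15, 10, -5, -13, -7, -15, 0, 6, 8

Sliding a size-4 window across the 14 values:
[12, -5, 6, 11] → sum 24
[-5, 6, 11, 4] → sum 16
[6, 11, 4, -6] → sum 15
[11, 4, -6, 1] → sum 10
[4, -6, 1, -4] → sum -5
[-6, 1, -4, -4] → sum -13
[1, -4, -4, 0] → sum -7
[-4, -4, 0, -7] → sum -15
[-4, 0, -7, 11] → sum 0
[0, -7, 11, 2] → sum 6
[-7, 11, 2, 2] → sum 8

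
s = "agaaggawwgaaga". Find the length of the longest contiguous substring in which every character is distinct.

add a: [a] len 1
add g: [a, g] len 2
add a (repeat a, move left end past it): [g, a] len 2
add a (repeat a, move left end past it): [a] len 1
add g: [a, g] len 2
add g (repeat g, move left end past it): [g] len 1
add a: [g, a] len 2
add w: [g, a, w] len 3
add w (repeat w, move left end past it): [w] len 1
add g: [w, g] len 2
add a: [w, g, a] len 3
add a (repeat a, move left end past it): [a] len 1
add g: [a, g] len 2
add a (repeat a, move left end past it): [g, a] len 2
Longest all-distinct length: 3.

3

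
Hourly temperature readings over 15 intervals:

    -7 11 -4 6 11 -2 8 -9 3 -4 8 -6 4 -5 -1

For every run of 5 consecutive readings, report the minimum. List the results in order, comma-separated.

Sliding a size-5 window across the 15 values:
[-7, 11, -4, 6, 11] → min -7
[11, -4, 6, 11, -2] → min -4
[-4, 6, 11, -2, 8] → min -4
[6, 11, -2, 8, -9] → min -9
[11, -2, 8, -9, 3] → min -9
[-2, 8, -9, 3, -4] → min -9
[8, -9, 3, -4, 8] → min -9
[-9, 3, -4, 8, -6] → min -9
[3, -4, 8, -6, 4] → min -6
[-4, 8, -6, 4, -5] → min -6
[8, -6, 4, -5, -1] → min -6

-7, -4, -4, -9, -9, -9, -9, -9, -6, -6, -6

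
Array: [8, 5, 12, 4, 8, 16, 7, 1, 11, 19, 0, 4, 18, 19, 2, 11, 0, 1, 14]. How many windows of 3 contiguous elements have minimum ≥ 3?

8 5 12 → min 5  ≥ 3 ✓
5 12 4 → min 4  ≥ 3 ✓
12 4 8 → min 4  ≥ 3 ✓
4 8 16 → min 4  ≥ 3 ✓
8 16 7 → min 7  ≥ 3 ✓
16 7 1 → min 1
7 1 11 → min 1
1 11 19 → min 1
11 19 0 → min 0
19 0 4 → min 0
0 4 18 → min 0
4 18 19 → min 4  ≥ 3 ✓
18 19 2 → min 2
19 2 11 → min 2
2 11 0 → min 0
11 0 1 → min 0
0 1 14 → min 0
6 windows satisfy the condition.

6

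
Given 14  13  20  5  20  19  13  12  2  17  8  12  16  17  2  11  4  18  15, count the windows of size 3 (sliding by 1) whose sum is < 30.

3

[14, 13, 20] → sum 47
[13, 20, 5] → sum 38
[20, 5, 20] → sum 45
[5, 20, 19] → sum 44
[20, 19, 13] → sum 52
[19, 13, 12] → sum 44
[13, 12, 2] → sum 27  < 30 ✓
[12, 2, 17] → sum 31
[2, 17, 8] → sum 27  < 30 ✓
[17, 8, 12] → sum 37
[8, 12, 16] → sum 36
[12, 16, 17] → sum 45
[16, 17, 2] → sum 35
[17, 2, 11] → sum 30
[2, 11, 4] → sum 17  < 30 ✓
[11, 4, 18] → sum 33
[4, 18, 15] → sum 37
3 windows satisfy the condition.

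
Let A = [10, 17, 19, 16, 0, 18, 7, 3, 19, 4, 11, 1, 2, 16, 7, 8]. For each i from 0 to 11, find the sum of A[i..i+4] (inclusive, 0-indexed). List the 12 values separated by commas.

62, 70, 60, 44, 47, 51, 44, 38, 37, 34, 37, 34

(10, 17, 19, 16, 0) → sum 62
(17, 19, 16, 0, 18) → sum 70
(19, 16, 0, 18, 7) → sum 60
(16, 0, 18, 7, 3) → sum 44
(0, 18, 7, 3, 19) → sum 47
(18, 7, 3, 19, 4) → sum 51
(7, 3, 19, 4, 11) → sum 44
(3, 19, 4, 11, 1) → sum 38
(19, 4, 11, 1, 2) → sum 37
(4, 11, 1, 2, 16) → sum 34
(11, 1, 2, 16, 7) → sum 37
(1, 2, 16, 7, 8) → sum 34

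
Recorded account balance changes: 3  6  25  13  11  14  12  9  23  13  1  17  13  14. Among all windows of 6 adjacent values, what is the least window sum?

72

(3, 6, 25, 13, 11, 14) → sum 72
(6, 25, 13, 11, 14, 12) → sum 81
(25, 13, 11, 14, 12, 9) → sum 84
(13, 11, 14, 12, 9, 23) → sum 82
(11, 14, 12, 9, 23, 13) → sum 82
(14, 12, 9, 23, 13, 1) → sum 72
(12, 9, 23, 13, 1, 17) → sum 75
(9, 23, 13, 1, 17, 13) → sum 76
(23, 13, 1, 17, 13, 14) → sum 81
Least of these is 72.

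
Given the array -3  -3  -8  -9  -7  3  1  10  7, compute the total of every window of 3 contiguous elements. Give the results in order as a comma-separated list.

-14, -20, -24, -13, -3, 14, 18

Sliding a size-3 window across the 9 values:
-3 -3 -8 → sum -14
-3 -8 -9 → sum -20
-8 -9 -7 → sum -24
-9 -7 3 → sum -13
-7 3 1 → sum -3
3 1 10 → sum 14
1 10 7 → sum 18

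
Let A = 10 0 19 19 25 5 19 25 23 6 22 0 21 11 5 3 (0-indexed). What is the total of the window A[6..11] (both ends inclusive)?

Elements at indices 6..11: 19, 25, 23, 6, 22, 0
sum(19, 25, 23, 6, 22, 0) = 95

95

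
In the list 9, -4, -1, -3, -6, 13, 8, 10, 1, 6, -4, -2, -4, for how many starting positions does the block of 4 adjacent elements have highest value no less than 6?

(9, -4, -1, -3) → max 9  ≥ 6 ✓
(-4, -1, -3, -6) → max -1
(-1, -3, -6, 13) → max 13  ≥ 6 ✓
(-3, -6, 13, 8) → max 13  ≥ 6 ✓
(-6, 13, 8, 10) → max 13  ≥ 6 ✓
(13, 8, 10, 1) → max 13  ≥ 6 ✓
(8, 10, 1, 6) → max 10  ≥ 6 ✓
(10, 1, 6, -4) → max 10  ≥ 6 ✓
(1, 6, -4, -2) → max 6  ≥ 6 ✓
(6, -4, -2, -4) → max 6  ≥ 6 ✓
9 windows satisfy the condition.

9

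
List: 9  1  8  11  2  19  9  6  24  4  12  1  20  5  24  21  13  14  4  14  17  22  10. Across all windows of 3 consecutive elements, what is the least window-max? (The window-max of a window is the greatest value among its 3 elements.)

(9, 1, 8) → max 9
(1, 8, 11) → max 11
(8, 11, 2) → max 11
(11, 2, 19) → max 19
(2, 19, 9) → max 19
(19, 9, 6) → max 19
(9, 6, 24) → max 24
(6, 24, 4) → max 24
(24, 4, 12) → max 24
(4, 12, 1) → max 12
(12, 1, 20) → max 20
(1, 20, 5) → max 20
(20, 5, 24) → max 24
(5, 24, 21) → max 24
(24, 21, 13) → max 24
(21, 13, 14) → max 21
(13, 14, 4) → max 14
(14, 4, 14) → max 14
(4, 14, 17) → max 17
(14, 17, 22) → max 22
(17, 22, 10) → max 22
Least of these is 9.

9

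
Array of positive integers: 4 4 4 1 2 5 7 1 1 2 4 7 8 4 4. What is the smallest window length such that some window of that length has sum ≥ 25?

add 4: running sum 4 < 25
add 4: running sum 8 < 25
add 4: running sum 12 < 25
add 1: running sum 13 < 25
add 2: running sum 15 < 25
add 5: running sum 20 < 25
add 7: shortest ending here [4, 4, 4, 1, 2, 5, 7] sum 27, len 7
add 1: shortest ending here [4, 4, 4, 1, 2, 5, 7, 1] sum 28, len 8
add 1: shortest ending here [4, 4, 1, 2, 5, 7, 1, 1] sum 25, len 8
add 2: shortest ending here [4, 4, 1, 2, 5, 7, 1, 1, 2] sum 27, len 9
add 4: shortest ending here [4, 1, 2, 5, 7, 1, 1, 2, 4] sum 27, len 9
add 7: shortest ending here [5, 7, 1, 1, 2, 4, 7] sum 27, len 7
add 8: shortest ending here [7, 1, 1, 2, 4, 7, 8] sum 30, len 7
add 4: shortest ending here [2, 4, 7, 8, 4] sum 25, len 5
add 4: shortest ending here [4, 7, 8, 4, 4] sum 27, len 5
Shortest qualifying length: 5.

5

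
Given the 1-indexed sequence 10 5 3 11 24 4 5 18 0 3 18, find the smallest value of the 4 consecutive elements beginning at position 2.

3

Elements at indices 2..5: 5, 3, 11, 24
min(5, 3, 11, 24) = 3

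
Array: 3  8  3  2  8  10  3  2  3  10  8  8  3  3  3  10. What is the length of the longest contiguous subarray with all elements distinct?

4

add 3: [3] len 1
add 8: [3, 8] len 2
add 3 (repeat 3, move left end past it): [8, 3] len 2
add 2: [8, 3, 2] len 3
add 8 (repeat 8, move left end past it): [3, 2, 8] len 3
add 10: [3, 2, 8, 10] len 4
add 3 (repeat 3, move left end past it): [2, 8, 10, 3] len 4
add 2 (repeat 2, move left end past it): [8, 10, 3, 2] len 4
add 3 (repeat 3, move left end past it): [2, 3] len 2
add 10: [2, 3, 10] len 3
add 8: [2, 3, 10, 8] len 4
add 8 (repeat 8, move left end past it): [8] len 1
add 3: [8, 3] len 2
add 3 (repeat 3, move left end past it): [3] len 1
add 3 (repeat 3, move left end past it): [3] len 1
add 10: [3, 10] len 2
Longest all-distinct length: 4.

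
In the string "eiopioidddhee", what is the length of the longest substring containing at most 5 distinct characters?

10

[e] 1 distinct, len 1
[e, i] 2 distinct, len 2
[e, i, o] 3 distinct, len 3
[e, i, o, p] 4 distinct, len 4
[e, i, o, p, i] 4 distinct, len 5
[e, i, o, p, i, o] 4 distinct, len 6
[e, i, o, p, i, o, i] 4 distinct, len 7
[e, i, o, p, i, o, i, d] 5 distinct, len 8
[e, i, o, p, i, o, i, d, d] 5 distinct, len 9
[e, i, o, p, i, o, i, d, d, d] 5 distinct, len 10
[i, o, p, i, o, i, d, d, d, h] 5 distinct, len 10
[i, o, i, d, d, d, h, e] 5 distinct, len 8
[i, o, i, d, d, d, h, e, e] 5 distinct, len 9
Longest length with ≤5 distinct: 10.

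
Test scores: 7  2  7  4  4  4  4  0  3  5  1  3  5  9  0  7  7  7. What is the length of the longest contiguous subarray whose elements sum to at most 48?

Extend to the right; shrink from the left whenever the sum exceeds 48:
[7] sum 7 len 1
[7, 2] sum 9 len 2
[7, 2, 7] sum 16 len 3
[7, 2, 7, 4] sum 20 len 4
[7, 2, 7, 4, 4] sum 24 len 5
[7, 2, 7, 4, 4, 4] sum 28 len 6
[7, 2, 7, 4, 4, 4, 4] sum 32 len 7
[7, 2, 7, 4, 4, 4, 4, 0] sum 32 len 8
[7, 2, 7, 4, 4, 4, 4, 0, 3] sum 35 len 9
[7, 2, 7, 4, 4, 4, 4, 0, 3, 5] sum 40 len 10
[7, 2, 7, 4, 4, 4, 4, 0, 3, 5, 1] sum 41 len 11
[7, 2, 7, 4, 4, 4, 4, 0, 3, 5, 1, 3] sum 44 len 12
[2, 7, 4, 4, 4, 4, 0, 3, 5, 1, 3, 5] sum 42 len 12
[4, 4, 4, 4, 0, 3, 5, 1, 3, 5, 9] sum 42 len 11
[4, 4, 4, 4, 0, 3, 5, 1, 3, 5, 9, 0] sum 42 len 12
[4, 4, 4, 0, 3, 5, 1, 3, 5, 9, 0, 7] sum 45 len 12
[4, 4, 0, 3, 5, 1, 3, 5, 9, 0, 7, 7] sum 48 len 12
[0, 3, 5, 1, 3, 5, 9, 0, 7, 7, 7] sum 47 len 11
Longest length seen: 12.

12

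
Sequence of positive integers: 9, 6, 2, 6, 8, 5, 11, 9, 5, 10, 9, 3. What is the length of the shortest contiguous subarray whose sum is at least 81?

add 9: running sum 9 < 81
add 6: running sum 15 < 81
add 2: running sum 17 < 81
add 6: running sum 23 < 81
add 8: running sum 31 < 81
add 5: running sum 36 < 81
add 11: running sum 47 < 81
add 9: running sum 56 < 81
add 5: running sum 61 < 81
add 10: running sum 71 < 81
add 9: running sum 80 < 81
add 3: shortest ending here [9, 6, 2, 6, 8, 5, 11, 9, 5, 10, 9, 3] sum 83, len 12
Shortest qualifying length: 12.

12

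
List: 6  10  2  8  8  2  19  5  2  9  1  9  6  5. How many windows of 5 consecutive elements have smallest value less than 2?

[6, 10, 2, 8, 8] → min 2
[10, 2, 8, 8, 2] → min 2
[2, 8, 8, 2, 19] → min 2
[8, 8, 2, 19, 5] → min 2
[8, 2, 19, 5, 2] → min 2
[2, 19, 5, 2, 9] → min 2
[19, 5, 2, 9, 1] → min 1  < 2 ✓
[5, 2, 9, 1, 9] → min 1  < 2 ✓
[2, 9, 1, 9, 6] → min 1  < 2 ✓
[9, 1, 9, 6, 5] → min 1  < 2 ✓
4 windows satisfy the condition.

4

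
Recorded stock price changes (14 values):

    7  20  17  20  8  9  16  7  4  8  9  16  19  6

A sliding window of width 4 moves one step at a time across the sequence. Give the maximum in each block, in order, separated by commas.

20, 20, 20, 20, 16, 16, 16, 9, 16, 19, 19

7 20 17 20 → max 20
20 17 20 8 → max 20
17 20 8 9 → max 20
20 8 9 16 → max 20
8 9 16 7 → max 16
9 16 7 4 → max 16
16 7 4 8 → max 16
7 4 8 9 → max 9
4 8 9 16 → max 16
8 9 16 19 → max 19
9 16 19 6 → max 19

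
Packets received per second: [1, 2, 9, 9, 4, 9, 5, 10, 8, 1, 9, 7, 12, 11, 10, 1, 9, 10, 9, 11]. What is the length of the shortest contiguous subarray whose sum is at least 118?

15

Extend right; whenever the sum reaches 118, record the length and shrink from the left:
add 1: running sum 1 < 118
add 2: running sum 3 < 118
add 9: running sum 12 < 118
add 9: running sum 21 < 118
add 4: running sum 25 < 118
add 9: running sum 34 < 118
add 5: running sum 39 < 118
add 10: running sum 49 < 118
add 8: running sum 57 < 118
add 1: running sum 58 < 118
add 9: running sum 67 < 118
add 7: running sum 74 < 118
add 12: running sum 86 < 118
add 11: running sum 97 < 118
add 10: running sum 107 < 118
add 1: running sum 108 < 118
add 9: running sum 117 < 118
add 10: shortest ending here [9, 9, 4, 9, 5, 10, 8, 1, 9, 7, 12, 11, 10, 1, 9, 10] sum 124, len 16
add 9: shortest ending here [9, 4, 9, 5, 10, 8, 1, 9, 7, 12, 11, 10, 1, 9, 10, 9] sum 124, len 16
add 11: shortest ending here [9, 5, 10, 8, 1, 9, 7, 12, 11, 10, 1, 9, 10, 9, 11] sum 122, len 15
Shortest qualifying length: 15.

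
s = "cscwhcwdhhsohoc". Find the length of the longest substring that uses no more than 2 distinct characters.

3

[c] 1 distinct, len 1
[c, s] 2 distinct, len 2
[c, s, c] 2 distinct, len 3
[c, w] 2 distinct, len 2
[w, h] 2 distinct, len 2
[h, c] 2 distinct, len 2
[c, w] 2 distinct, len 2
[w, d] 2 distinct, len 2
[d, h] 2 distinct, len 2
[d, h, h] 2 distinct, len 3
[h, h, s] 2 distinct, len 3
[s, o] 2 distinct, len 2
[o, h] 2 distinct, len 2
[o, h, o] 2 distinct, len 3
[o, c] 2 distinct, len 2
Longest length with ≤2 distinct: 3.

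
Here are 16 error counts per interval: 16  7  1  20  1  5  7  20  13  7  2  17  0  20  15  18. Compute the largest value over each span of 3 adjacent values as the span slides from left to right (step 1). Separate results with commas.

16, 20, 20, 20, 7, 20, 20, 20, 13, 17, 17, 20, 20, 20

[16, 7, 1] → max 16
[7, 1, 20] → max 20
[1, 20, 1] → max 20
[20, 1, 5] → max 20
[1, 5, 7] → max 7
[5, 7, 20] → max 20
[7, 20, 13] → max 20
[20, 13, 7] → max 20
[13, 7, 2] → max 13
[7, 2, 17] → max 17
[2, 17, 0] → max 17
[17, 0, 20] → max 20
[0, 20, 15] → max 20
[20, 15, 18] → max 20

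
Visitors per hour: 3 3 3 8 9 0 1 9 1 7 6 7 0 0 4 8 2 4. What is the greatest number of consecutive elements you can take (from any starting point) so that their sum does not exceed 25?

7

add 3: [3] sum 3, len 1
add 3: [3, 3] sum 6, len 2
add 3: [3, 3, 3] sum 9, len 3
add 8: [3, 3, 3, 8] sum 17, len 4
add 9: [3, 3, 8, 9] sum 23, len 4
add 0: [3, 3, 8, 9, 0] sum 23, len 5
add 1: [3, 3, 8, 9, 0, 1] sum 24, len 6
add 9: [9, 0, 1, 9] sum 19, len 4
add 1: [9, 0, 1, 9, 1] sum 20, len 5
add 7: [0, 1, 9, 1, 7] sum 18, len 5
add 6: [0, 1, 9, 1, 7, 6] sum 24, len 6
add 7: [1, 7, 6, 7] sum 21, len 4
add 0: [1, 7, 6, 7, 0] sum 21, len 5
add 0: [1, 7, 6, 7, 0, 0] sum 21, len 6
add 4: [1, 7, 6, 7, 0, 0, 4] sum 25, len 7
add 8: [6, 7, 0, 0, 4, 8] sum 25, len 6
add 2: [7, 0, 0, 4, 8, 2] sum 21, len 6
add 4: [7, 0, 0, 4, 8, 2, 4] sum 25, len 7
Longest length seen: 7.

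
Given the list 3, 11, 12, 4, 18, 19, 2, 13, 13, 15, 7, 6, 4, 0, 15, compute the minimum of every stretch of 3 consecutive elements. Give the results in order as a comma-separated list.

3, 4, 4, 4, 2, 2, 2, 13, 7, 6, 4, 0, 0

(3, 11, 12) → min 3
(11, 12, 4) → min 4
(12, 4, 18) → min 4
(4, 18, 19) → min 4
(18, 19, 2) → min 2
(19, 2, 13) → min 2
(2, 13, 13) → min 2
(13, 13, 15) → min 13
(13, 15, 7) → min 7
(15, 7, 6) → min 6
(7, 6, 4) → min 4
(6, 4, 0) → min 0
(4, 0, 15) → min 0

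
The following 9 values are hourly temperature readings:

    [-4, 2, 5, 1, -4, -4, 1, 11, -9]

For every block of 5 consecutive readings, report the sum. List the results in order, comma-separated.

0, 0, -1, 5, -5

-4 2 5 1 -4 → sum 0
2 5 1 -4 -4 → sum 0
5 1 -4 -4 1 → sum -1
1 -4 -4 1 11 → sum 5
-4 -4 1 11 -9 → sum -5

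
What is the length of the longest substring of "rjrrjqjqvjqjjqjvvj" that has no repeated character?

[r] len 1
[r, j] len 2
[j, r] len 2
[r] len 1
[r, j] len 2
[r, j, q] len 3
[q, j] len 2
[j, q] len 2
[j, q, v] len 3
[q, v, j] len 3
[v, j, q] len 3
[q, j] len 2
[j] len 1
[j, q] len 2
[q, j] len 2
[q, j, v] len 3
[v] len 1
[v, j] len 2
Longest all-distinct length: 3.

3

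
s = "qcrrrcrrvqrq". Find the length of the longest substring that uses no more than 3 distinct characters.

[q] 1 distinct, len 1
[q, c] 2 distinct, len 2
[q, c, r] 3 distinct, len 3
[q, c, r, r] 3 distinct, len 4
[q, c, r, r, r] 3 distinct, len 5
[q, c, r, r, r, c] 3 distinct, len 6
[q, c, r, r, r, c, r] 3 distinct, len 7
[q, c, r, r, r, c, r, r] 3 distinct, len 8
[c, r, r, r, c, r, r, v] 3 distinct, len 8
[r, r, v, q] 3 distinct, len 4
[r, r, v, q, r] 3 distinct, len 5
[r, r, v, q, r, q] 3 distinct, len 6
Longest length with ≤3 distinct: 8.

8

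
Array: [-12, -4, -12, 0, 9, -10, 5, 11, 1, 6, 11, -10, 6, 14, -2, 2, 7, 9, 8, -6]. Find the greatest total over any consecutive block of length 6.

[-12, -4, -12, 0, 9, -10] → sum -29
[-4, -12, 0, 9, -10, 5] → sum -12
[-12, 0, 9, -10, 5, 11] → sum 3
[0, 9, -10, 5, 11, 1] → sum 16
[9, -10, 5, 11, 1, 6] → sum 22
[-10, 5, 11, 1, 6, 11] → sum 24
[5, 11, 1, 6, 11, -10] → sum 24
[11, 1, 6, 11, -10, 6] → sum 25
[1, 6, 11, -10, 6, 14] → sum 28
[6, 11, -10, 6, 14, -2] → sum 25
[11, -10, 6, 14, -2, 2] → sum 21
[-10, 6, 14, -2, 2, 7] → sum 17
[6, 14, -2, 2, 7, 9] → sum 36
[14, -2, 2, 7, 9, 8] → sum 38
[-2, 2, 7, 9, 8, -6] → sum 18
Greatest of these is 38.

38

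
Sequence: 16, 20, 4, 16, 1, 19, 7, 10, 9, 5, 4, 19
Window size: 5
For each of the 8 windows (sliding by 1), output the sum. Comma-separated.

57, 60, 47, 53, 46, 50, 35, 47

[16, 20, 4, 16, 1] → sum 57
[20, 4, 16, 1, 19] → sum 60
[4, 16, 1, 19, 7] → sum 47
[16, 1, 19, 7, 10] → sum 53
[1, 19, 7, 10, 9] → sum 46
[19, 7, 10, 9, 5] → sum 50
[7, 10, 9, 5, 4] → sum 35
[10, 9, 5, 4, 19] → sum 47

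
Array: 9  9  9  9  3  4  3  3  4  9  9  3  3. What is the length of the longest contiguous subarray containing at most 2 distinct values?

[9] 1 distinct, len 1
[9, 9] 1 distinct, len 2
[9, 9, 9] 1 distinct, len 3
[9, 9, 9, 9] 1 distinct, len 4
[9, 9, 9, 9, 3] 2 distinct, len 5
[3, 4] 2 distinct, len 2
[3, 4, 3] 2 distinct, len 3
[3, 4, 3, 3] 2 distinct, len 4
[3, 4, 3, 3, 4] 2 distinct, len 5
[4, 9] 2 distinct, len 2
[4, 9, 9] 2 distinct, len 3
[9, 9, 3] 2 distinct, len 3
[9, 9, 3, 3] 2 distinct, len 4
Longest length with ≤2 distinct: 5.

5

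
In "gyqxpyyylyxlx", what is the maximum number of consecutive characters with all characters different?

5

add g: [g] len 1
add y: [g, y] len 2
add q: [g, y, q] len 3
add x: [g, y, q, x] len 4
add p: [g, y, q, x, p] len 5
add y (repeat y, move left end past it): [q, x, p, y] len 4
add y (repeat y, move left end past it): [y] len 1
add y (repeat y, move left end past it): [y] len 1
add l: [y, l] len 2
add y (repeat y, move left end past it): [l, y] len 2
add x: [l, y, x] len 3
add l (repeat l, move left end past it): [y, x, l] len 3
add x (repeat x, move left end past it): [l, x] len 2
Longest all-distinct length: 5.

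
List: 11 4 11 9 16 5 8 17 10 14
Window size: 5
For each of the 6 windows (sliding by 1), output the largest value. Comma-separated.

16, 16, 16, 17, 17, 17

(11, 4, 11, 9, 16) → max 16
(4, 11, 9, 16, 5) → max 16
(11, 9, 16, 5, 8) → max 16
(9, 16, 5, 8, 17) → max 17
(16, 5, 8, 17, 10) → max 17
(5, 8, 17, 10, 14) → max 17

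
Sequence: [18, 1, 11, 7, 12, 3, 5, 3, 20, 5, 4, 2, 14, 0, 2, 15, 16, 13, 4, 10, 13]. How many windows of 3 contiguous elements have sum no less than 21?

18 1 11 → sum 30  ≥ 21 ✓
1 11 7 → sum 19
11 7 12 → sum 30  ≥ 21 ✓
7 12 3 → sum 22  ≥ 21 ✓
12 3 5 → sum 20
3 5 3 → sum 11
5 3 20 → sum 28  ≥ 21 ✓
3 20 5 → sum 28  ≥ 21 ✓
20 5 4 → sum 29  ≥ 21 ✓
5 4 2 → sum 11
4 2 14 → sum 20
2 14 0 → sum 16
14 0 2 → sum 16
0 2 15 → sum 17
2 15 16 → sum 33  ≥ 21 ✓
15 16 13 → sum 44  ≥ 21 ✓
16 13 4 → sum 33  ≥ 21 ✓
13 4 10 → sum 27  ≥ 21 ✓
4 10 13 → sum 27  ≥ 21 ✓
11 windows satisfy the condition.

11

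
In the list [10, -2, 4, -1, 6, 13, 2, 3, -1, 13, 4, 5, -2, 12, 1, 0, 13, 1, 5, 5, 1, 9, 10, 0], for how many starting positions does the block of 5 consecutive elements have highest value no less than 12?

(10, -2, 4, -1, 6) → max 10
(-2, 4, -1, 6, 13) → max 13  ≥ 12 ✓
(4, -1, 6, 13, 2) → max 13  ≥ 12 ✓
(-1, 6, 13, 2, 3) → max 13  ≥ 12 ✓
(6, 13, 2, 3, -1) → max 13  ≥ 12 ✓
(13, 2, 3, -1, 13) → max 13  ≥ 12 ✓
(2, 3, -1, 13, 4) → max 13  ≥ 12 ✓
(3, -1, 13, 4, 5) → max 13  ≥ 12 ✓
(-1, 13, 4, 5, -2) → max 13  ≥ 12 ✓
(13, 4, 5, -2, 12) → max 13  ≥ 12 ✓
(4, 5, -2, 12, 1) → max 12  ≥ 12 ✓
(5, -2, 12, 1, 0) → max 12  ≥ 12 ✓
(-2, 12, 1, 0, 13) → max 13  ≥ 12 ✓
(12, 1, 0, 13, 1) → max 13  ≥ 12 ✓
(1, 0, 13, 1, 5) → max 13  ≥ 12 ✓
(0, 13, 1, 5, 5) → max 13  ≥ 12 ✓
(13, 1, 5, 5, 1) → max 13  ≥ 12 ✓
(1, 5, 5, 1, 9) → max 9
(5, 5, 1, 9, 10) → max 10
(5, 1, 9, 10, 0) → max 10
16 windows satisfy the condition.

16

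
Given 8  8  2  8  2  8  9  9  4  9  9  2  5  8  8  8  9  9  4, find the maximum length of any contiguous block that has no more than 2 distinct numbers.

[8] 1 distinct, len 1
[8, 8] 1 distinct, len 2
[8, 8, 2] 2 distinct, len 3
[8, 8, 2, 8] 2 distinct, len 4
[8, 8, 2, 8, 2] 2 distinct, len 5
[8, 8, 2, 8, 2, 8] 2 distinct, len 6
[8, 9] 2 distinct, len 2
[8, 9, 9] 2 distinct, len 3
[9, 9, 4] 2 distinct, len 3
[9, 9, 4, 9] 2 distinct, len 4
[9, 9, 4, 9, 9] 2 distinct, len 5
[9, 9, 2] 2 distinct, len 3
[2, 5] 2 distinct, len 2
[5, 8] 2 distinct, len 2
[5, 8, 8] 2 distinct, len 3
[5, 8, 8, 8] 2 distinct, len 4
[8, 8, 8, 9] 2 distinct, len 4
[8, 8, 8, 9, 9] 2 distinct, len 5
[9, 9, 4] 2 distinct, len 3
Longest length with ≤2 distinct: 6.

6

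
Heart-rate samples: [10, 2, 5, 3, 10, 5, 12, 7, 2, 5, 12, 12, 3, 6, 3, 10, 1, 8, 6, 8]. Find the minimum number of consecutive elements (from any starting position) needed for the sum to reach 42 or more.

6

add 10: running sum 10 < 42
add 2: running sum 12 < 42
add 5: running sum 17 < 42
add 3: running sum 20 < 42
add 10: running sum 30 < 42
add 5: running sum 35 < 42
add 12: shortest ending here [10, 2, 5, 3, 10, 5, 12] sum 47, len 7
add 7: shortest ending here [5, 3, 10, 5, 12, 7] sum 42, len 6
add 2: shortest ending here [5, 3, 10, 5, 12, 7, 2] sum 44, len 7
add 5: shortest ending here [3, 10, 5, 12, 7, 2, 5] sum 44, len 7
add 12: shortest ending here [5, 12, 7, 2, 5, 12] sum 43, len 6
add 12: shortest ending here [12, 7, 2, 5, 12, 12] sum 50, len 6
add 3: shortest ending here [12, 7, 2, 5, 12, 12, 3] sum 53, len 7
add 6: shortest ending here [7, 2, 5, 12, 12, 3, 6] sum 47, len 7
add 3: shortest ending here [2, 5, 12, 12, 3, 6, 3] sum 43, len 7
add 10: shortest ending here [12, 12, 3, 6, 3, 10] sum 46, len 6
add 1: shortest ending here [12, 12, 3, 6, 3, 10, 1] sum 47, len 7
add 8: shortest ending here [12, 3, 6, 3, 10, 1, 8] sum 43, len 7
add 6: shortest ending here [12, 3, 6, 3, 10, 1, 8, 6] sum 49, len 8
add 8: shortest ending here [6, 3, 10, 1, 8, 6, 8] sum 42, len 7
Shortest qualifying length: 6.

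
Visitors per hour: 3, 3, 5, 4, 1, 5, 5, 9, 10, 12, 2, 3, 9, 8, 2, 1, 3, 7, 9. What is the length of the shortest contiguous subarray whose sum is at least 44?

add 3: running sum 3 < 44
add 3: running sum 6 < 44
add 5: running sum 11 < 44
add 4: running sum 15 < 44
add 1: running sum 16 < 44
add 5: running sum 21 < 44
add 5: running sum 26 < 44
add 9: running sum 35 < 44
end 8: [3, 3, 5, 4, 1, 5, 5, 9, 10] sum 45, len 9
end 9: [4, 1, 5, 5, 9, 10, 12] sum 46, len 7
end 10: [1, 5, 5, 9, 10, 12, 2] sum 44, len 7
end 11: [5, 5, 9, 10, 12, 2, 3] sum 46, len 7
end 12: [9, 10, 12, 2, 3, 9] sum 45, len 6
end 13: [10, 12, 2, 3, 9, 8] sum 44, len 6
end 14: [10, 12, 2, 3, 9, 8, 2] sum 46, len 7
end 15: [10, 12, 2, 3, 9, 8, 2, 1] sum 47, len 8
end 16: [10, 12, 2, 3, 9, 8, 2, 1, 3] sum 50, len 9
end 17: [12, 2, 3, 9, 8, 2, 1, 3, 7] sum 47, len 9
end 18: [2, 3, 9, 8, 2, 1, 3, 7, 9] sum 44, len 9
Shortest qualifying length: 6.

6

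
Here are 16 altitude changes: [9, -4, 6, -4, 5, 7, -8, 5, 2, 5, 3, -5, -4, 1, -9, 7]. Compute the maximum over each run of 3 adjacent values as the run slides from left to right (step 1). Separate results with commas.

[9, -4, 6] → max 9
[-4, 6, -4] → max 6
[6, -4, 5] → max 6
[-4, 5, 7] → max 7
[5, 7, -8] → max 7
[7, -8, 5] → max 7
[-8, 5, 2] → max 5
[5, 2, 5] → max 5
[2, 5, 3] → max 5
[5, 3, -5] → max 5
[3, -5, -4] → max 3
[-5, -4, 1] → max 1
[-4, 1, -9] → max 1
[1, -9, 7] → max 7

9, 6, 6, 7, 7, 7, 5, 5, 5, 5, 3, 1, 1, 7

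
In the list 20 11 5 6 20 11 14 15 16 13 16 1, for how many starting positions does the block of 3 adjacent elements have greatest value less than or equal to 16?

20 11 5 → max 20
11 5 6 → max 11  ≤ 16 ✓
5 6 20 → max 20
6 20 11 → max 20
20 11 14 → max 20
11 14 15 → max 15  ≤ 16 ✓
14 15 16 → max 16  ≤ 16 ✓
15 16 13 → max 16  ≤ 16 ✓
16 13 16 → max 16  ≤ 16 ✓
13 16 1 → max 16  ≤ 16 ✓
6 windows satisfy the condition.

6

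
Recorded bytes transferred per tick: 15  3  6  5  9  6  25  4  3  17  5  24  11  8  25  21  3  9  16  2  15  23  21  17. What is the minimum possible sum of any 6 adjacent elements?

44

15 3 6 5 9 6 → sum 44
3 6 5 9 6 25 → sum 54
6 5 9 6 25 4 → sum 55
5 9 6 25 4 3 → sum 52
9 6 25 4 3 17 → sum 64
6 25 4 3 17 5 → sum 60
25 4 3 17 5 24 → sum 78
4 3 17 5 24 11 → sum 64
3 17 5 24 11 8 → sum 68
17 5 24 11 8 25 → sum 90
5 24 11 8 25 21 → sum 94
24 11 8 25 21 3 → sum 92
11 8 25 21 3 9 → sum 77
8 25 21 3 9 16 → sum 82
25 21 3 9 16 2 → sum 76
21 3 9 16 2 15 → sum 66
3 9 16 2 15 23 → sum 68
9 16 2 15 23 21 → sum 86
16 2 15 23 21 17 → sum 94
Minimum of these is 44.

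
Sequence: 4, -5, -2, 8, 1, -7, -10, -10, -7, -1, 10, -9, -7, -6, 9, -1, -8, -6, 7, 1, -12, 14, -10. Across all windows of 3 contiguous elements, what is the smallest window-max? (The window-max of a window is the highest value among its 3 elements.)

[4, -5, -2] → max 4
[-5, -2, 8] → max 8
[-2, 8, 1] → max 8
[8, 1, -7] → max 8
[1, -7, -10] → max 1
[-7, -10, -10] → max -7
[-10, -10, -7] → max -7
[-10, -7, -1] → max -1
[-7, -1, 10] → max 10
[-1, 10, -9] → max 10
[10, -9, -7] → max 10
[-9, -7, -6] → max -6
[-7, -6, 9] → max 9
[-6, 9, -1] → max 9
[9, -1, -8] → max 9
[-1, -8, -6] → max -1
[-8, -6, 7] → max 7
[-6, 7, 1] → max 7
[7, 1, -12] → max 7
[1, -12, 14] → max 14
[-12, 14, -10] → max 14
Smallest of these is -7.

-7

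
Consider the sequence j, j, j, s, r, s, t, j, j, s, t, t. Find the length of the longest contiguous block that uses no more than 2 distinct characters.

4

add j: window [j] (1 distinct), len 1
add j: window [j, j] (1 distinct), len 2
add j: window [j, j, j] (1 distinct), len 3
add s: window [j, j, j, s] (2 distinct), len 4
add r: window [s, r] (2 distinct), len 2
add s: window [s, r, s] (2 distinct), len 3
add t: window [s, t] (2 distinct), len 2
add j: window [t, j] (2 distinct), len 2
add j: window [t, j, j] (2 distinct), len 3
add s: window [j, j, s] (2 distinct), len 3
add t: window [s, t] (2 distinct), len 2
add t: window [s, t, t] (2 distinct), len 3
Longest length with ≤2 distinct: 4.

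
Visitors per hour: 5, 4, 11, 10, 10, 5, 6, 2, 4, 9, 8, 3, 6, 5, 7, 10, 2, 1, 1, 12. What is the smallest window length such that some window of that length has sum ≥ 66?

10

add 5: running sum 5 < 66
add 4: running sum 9 < 66
add 11: running sum 20 < 66
add 10: running sum 30 < 66
add 10: running sum 40 < 66
add 5: running sum 45 < 66
add 6: running sum 51 < 66
add 2: running sum 53 < 66
add 4: running sum 57 < 66
end 9: [5, 4, 11, 10, 10, 5, 6, 2, 4, 9] sum 66, len 10
end 10: [4, 11, 10, 10, 5, 6, 2, 4, 9, 8] sum 69, len 10
end 11: [11, 10, 10, 5, 6, 2, 4, 9, 8, 3] sum 68, len 10
end 12: [11, 10, 10, 5, 6, 2, 4, 9, 8, 3, 6] sum 74, len 11
end 13: [10, 10, 5, 6, 2, 4, 9, 8, 3, 6, 5] sum 68, len 11
end 14: [10, 10, 5, 6, 2, 4, 9, 8, 3, 6, 5, 7] sum 75, len 12
end 15: [10, 5, 6, 2, 4, 9, 8, 3, 6, 5, 7, 10] sum 75, len 12
end 16: [5, 6, 2, 4, 9, 8, 3, 6, 5, 7, 10, 2] sum 67, len 12
end 17: [5, 6, 2, 4, 9, 8, 3, 6, 5, 7, 10, 2, 1] sum 68, len 13
end 18: [5, 6, 2, 4, 9, 8, 3, 6, 5, 7, 10, 2, 1, 1] sum 69, len 14
end 19: [4, 9, 8, 3, 6, 5, 7, 10, 2, 1, 1, 12] sum 68, len 12
Shortest qualifying length: 10.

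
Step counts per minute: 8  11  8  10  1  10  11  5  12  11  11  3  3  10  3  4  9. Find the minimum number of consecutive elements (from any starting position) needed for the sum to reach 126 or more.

Extend right; whenever the sum reaches 126, record the length and shrink from the left:
add 8: running sum 8 < 126
add 11: running sum 19 < 126
add 8: running sum 27 < 126
add 10: running sum 37 < 126
add 1: running sum 38 < 126
add 10: running sum 48 < 126
add 11: running sum 59 < 126
add 5: running sum 64 < 126
add 12: running sum 76 < 126
add 11: running sum 87 < 126
add 11: running sum 98 < 126
add 3: running sum 101 < 126
add 3: running sum 104 < 126
add 10: running sum 114 < 126
add 3: running sum 117 < 126
add 4: running sum 121 < 126
end 16: [8, 11, 8, 10, 1, 10, 11, 5, 12, 11, 11, 3, 3, 10, 3, 4, 9] sum 130, len 17
Shortest qualifying length: 17.

17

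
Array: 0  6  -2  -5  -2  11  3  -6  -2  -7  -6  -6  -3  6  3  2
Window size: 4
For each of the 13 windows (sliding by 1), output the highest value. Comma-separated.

[0, 6, -2, -5] → max 6
[6, -2, -5, -2] → max 6
[-2, -5, -2, 11] → max 11
[-5, -2, 11, 3] → max 11
[-2, 11, 3, -6] → max 11
[11, 3, -6, -2] → max 11
[3, -6, -2, -7] → max 3
[-6, -2, -7, -6] → max -2
[-2, -7, -6, -6] → max -2
[-7, -6, -6, -3] → max -3
[-6, -6, -3, 6] → max 6
[-6, -3, 6, 3] → max 6
[-3, 6, 3, 2] → max 6

6, 6, 11, 11, 11, 11, 3, -2, -2, -3, 6, 6, 6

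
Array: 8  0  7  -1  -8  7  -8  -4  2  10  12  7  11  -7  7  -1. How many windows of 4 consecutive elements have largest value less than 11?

(8, 0, 7, -1) → max 8  < 11 ✓
(0, 7, -1, -8) → max 7  < 11 ✓
(7, -1, -8, 7) → max 7  < 11 ✓
(-1, -8, 7, -8) → max 7  < 11 ✓
(-8, 7, -8, -4) → max 7  < 11 ✓
(7, -8, -4, 2) → max 7  < 11 ✓
(-8, -4, 2, 10) → max 10  < 11 ✓
(-4, 2, 10, 12) → max 12
(2, 10, 12, 7) → max 12
(10, 12, 7, 11) → max 12
(12, 7, 11, -7) → max 12
(7, 11, -7, 7) → max 11
(11, -7, 7, -1) → max 11
7 windows satisfy the condition.

7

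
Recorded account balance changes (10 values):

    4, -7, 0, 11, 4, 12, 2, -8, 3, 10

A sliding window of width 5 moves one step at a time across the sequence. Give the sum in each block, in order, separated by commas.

12, 20, 29, 21, 13, 19

Sliding a size-5 window across the 10 values:
(4, -7, 0, 11, 4) → sum 12
(-7, 0, 11, 4, 12) → sum 20
(0, 11, 4, 12, 2) → sum 29
(11, 4, 12, 2, -8) → sum 21
(4, 12, 2, -8, 3) → sum 13
(12, 2, -8, 3, 10) → sum 19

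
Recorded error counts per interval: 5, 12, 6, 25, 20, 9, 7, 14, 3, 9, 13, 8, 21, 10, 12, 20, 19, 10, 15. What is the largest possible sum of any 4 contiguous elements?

64

5 12 6 25 → sum 48
12 6 25 20 → sum 63
6 25 20 9 → sum 60
25 20 9 7 → sum 61
20 9 7 14 → sum 50
9 7 14 3 → sum 33
7 14 3 9 → sum 33
14 3 9 13 → sum 39
3 9 13 8 → sum 33
9 13 8 21 → sum 51
13 8 21 10 → sum 52
8 21 10 12 → sum 51
21 10 12 20 → sum 63
10 12 20 19 → sum 61
12 20 19 10 → sum 61
20 19 10 15 → sum 64
Largest of these is 64.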